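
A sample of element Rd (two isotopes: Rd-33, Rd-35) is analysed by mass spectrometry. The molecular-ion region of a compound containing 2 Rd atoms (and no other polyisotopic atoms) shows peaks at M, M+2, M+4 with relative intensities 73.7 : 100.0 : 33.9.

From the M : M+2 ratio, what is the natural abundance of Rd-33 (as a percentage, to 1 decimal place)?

59.6%

If p is the fraction of Rd that is Rd-33, then I(M+2)/I(M) = [C(2,1)·p^1·(1−p)] / p^2 = 2·(1−p)/p = 100.0/73.7 = 1.3569
(1−p)/p = 1.3569/2 = 0.6784  ⇒  p = 1/(1 + 0.6784) = 0.5958
Rd-33: 59.6%, Rd-35: 40.4%.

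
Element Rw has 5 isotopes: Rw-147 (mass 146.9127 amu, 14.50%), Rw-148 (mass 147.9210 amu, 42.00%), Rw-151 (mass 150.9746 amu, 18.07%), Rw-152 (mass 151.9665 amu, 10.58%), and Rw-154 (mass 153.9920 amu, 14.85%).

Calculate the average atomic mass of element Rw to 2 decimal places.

Average mass = Σ (abundance × isotope mass) = 0.1450 × 146.9127 + 0.4200 × 147.9210 + 0.1807 × 150.9746 + 0.1058 × 151.9665 + 0.1485 × 153.9920
= 21.30234 + 62.12682 + 27.28111 + 16.07806 + 22.86781 = 149.65614 amu

149.66 amu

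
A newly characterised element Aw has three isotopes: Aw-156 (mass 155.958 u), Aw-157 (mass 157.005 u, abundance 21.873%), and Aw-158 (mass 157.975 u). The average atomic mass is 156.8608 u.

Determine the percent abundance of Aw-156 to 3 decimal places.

44.721%

The remaining 78.127% is split between Aw-156 (fraction x) and Aw-158 (fraction 0.78127 − x).
Substituting: 155.958x + 157.975(0.78127 − x) = 122.51909635
(155.958 − 157.975)x = -0.9020319  ⇒  x = 0.44721, y = 0.33406
Aw-156: 44.721%, Aw-158: 33.406%.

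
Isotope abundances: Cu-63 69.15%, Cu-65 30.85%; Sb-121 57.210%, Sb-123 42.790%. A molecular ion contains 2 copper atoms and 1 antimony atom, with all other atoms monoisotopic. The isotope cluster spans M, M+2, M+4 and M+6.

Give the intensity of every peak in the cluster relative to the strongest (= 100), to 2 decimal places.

Copper pattern (n=2): 0.47817225 : 0.4266555 : 0.09517225
Antimony pattern (n=1): 0.5721 : 0.4279
Convolve the two distributions (both contribute in 2-u steps):
  M: 0.47817225×0.5721 = 0.273562
  M+2: 0.47817225×0.4279 + 0.4266555×0.5721 = 0.448700
  M+4: 0.4266555×0.4279 + 0.09517225×0.5721 = 0.237014
  M+6: 0.09517225×0.4279 = 0.040724
Scale to base peak (0.448700) = 100: 60.97 : 100.00 : 52.82 : 9.08

60.97 : 100.00 : 52.82 : 9.08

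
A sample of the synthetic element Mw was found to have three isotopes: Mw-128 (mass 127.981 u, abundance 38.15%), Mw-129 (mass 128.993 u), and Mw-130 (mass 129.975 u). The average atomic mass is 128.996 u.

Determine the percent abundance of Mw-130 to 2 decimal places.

Let x and y be the fractions of Mw-129 and Mw-130. Then x + y = 1 − 0.3815 = 0.6185 and 128.993x + 129.975y = 128.996 − 0.3815×127.981 = 80.1712485.
Substituting: 128.993x + 129.975(0.6185 − x) = 80.1712485
(128.993 − 129.975)x = -0.218289  ⇒  x = 0.22229, y = 0.39621
Mw-129: 22.23%, Mw-130: 39.62%.

39.62%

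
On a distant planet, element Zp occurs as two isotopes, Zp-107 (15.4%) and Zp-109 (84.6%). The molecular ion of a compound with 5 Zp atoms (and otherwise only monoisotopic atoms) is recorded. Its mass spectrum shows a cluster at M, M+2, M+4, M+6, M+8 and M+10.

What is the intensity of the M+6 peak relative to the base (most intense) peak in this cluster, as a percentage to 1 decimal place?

33.1%

(0.154 + 0.846)^5 gives M 0.0001, M+2 0.0024, M+4 0.0261, M+6 0.1436, M+8 0.3944, M+10 0.4334; the largest is M+10.
P(M+10) = C(5,5) × 0.154^0 × 0.846^5 = 1 × 1.0000 × 0.43336299 = 0.433363 (base)
P(M+6) = C(5,3) × 0.154^2 × 0.846^3 = 10 × 0.023716 × 0.60549574 = 0.143599
Relative intensity = 0.143599 / 0.433363 × 100 = 33.1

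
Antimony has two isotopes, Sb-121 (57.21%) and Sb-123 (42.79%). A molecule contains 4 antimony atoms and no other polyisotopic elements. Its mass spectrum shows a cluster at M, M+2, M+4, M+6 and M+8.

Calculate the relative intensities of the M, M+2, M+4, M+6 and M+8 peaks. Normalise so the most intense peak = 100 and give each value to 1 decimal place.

29.8 : 89.1 : 100.0 : 49.9 : 9.3

The 4 Sb atoms are independent, so intensities follow the terms of (0.5721 + 0.4279)^4.
P(M) = 0.5721^4 = 0.107124
P(M+2) = 4 × 0.5721^3 × 0.4279^1 = 0.320493
P(M+4) = 6 × 0.5721^2 × 0.4279^2 = 0.359567
P(M+6) = 4 × 0.5721^1 × 0.4279^3 = 0.179291
P(M+8) = 0.4279^4 = 0.033525
The M+4 peak is largest (0.359567); scaling to 100 gives 29.8 : 89.1 : 100.0 : 49.9 : 9.3.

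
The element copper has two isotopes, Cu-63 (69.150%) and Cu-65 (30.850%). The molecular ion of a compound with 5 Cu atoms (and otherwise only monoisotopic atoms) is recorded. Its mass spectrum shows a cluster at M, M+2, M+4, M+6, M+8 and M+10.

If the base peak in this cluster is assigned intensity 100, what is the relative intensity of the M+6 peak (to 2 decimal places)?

39.81

Term probabilities: M 0.1581, M+2 0.3527, M+4 0.3147, M+6 0.1404, M+8 0.0313, M+10 0.0028. Base peak = M+2.
P(M+2) = C(5,1) × 0.69150^4 × 0.30850^1 = 5 × 0.2286487 × 0.3085 = 0.352691 (base)
P(M+6) = C(5,3) × 0.69150^2 × 0.30850^3 = 10 × 0.47817225 × 0.02936064 = 0.140394
Relative intensity = 0.140394 / 0.352691 × 100 = 39.81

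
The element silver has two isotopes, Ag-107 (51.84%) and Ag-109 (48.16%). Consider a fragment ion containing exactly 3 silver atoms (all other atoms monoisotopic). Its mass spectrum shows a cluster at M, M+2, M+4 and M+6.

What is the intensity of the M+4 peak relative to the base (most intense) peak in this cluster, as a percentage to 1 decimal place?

Binomial terms of (0.5184 + 0.4816)^3: M 0.1393, M+2 0.3883, M+4 0.3607, M+6 0.1117 → M+2 is the base peak.
P(M+2) = C(3,1) × 0.5184^2 × 0.4816^1 = 3 × 0.26873856 × 0.4816 = 0.388273 (base)
P(M+4) = C(3,2) × 0.5184^1 × 0.4816^2 = 3 × 0.5184 × 0.23193856 = 0.360711
Relative intensity = 0.360711 / 0.388273 × 100 = 92.9

92.9%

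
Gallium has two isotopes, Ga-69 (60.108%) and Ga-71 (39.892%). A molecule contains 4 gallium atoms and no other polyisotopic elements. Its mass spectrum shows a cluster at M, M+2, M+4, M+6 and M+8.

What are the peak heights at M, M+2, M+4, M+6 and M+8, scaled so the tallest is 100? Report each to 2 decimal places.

37.67 : 100.00 : 99.55 : 44.05 : 7.31

The 4 Ga atoms are independent, so intensities follow the terms of (0.60108 + 0.39892)^4.
P(M) = 0.60108^4 = 0.130536
P(M+2) = 4 × 0.60108^3 × 0.39892^1 = 0.346531
P(M+4) = 6 × 0.60108^2 × 0.39892^2 = 0.344975
P(M+6) = 4 × 0.60108^1 × 0.39892^3 = 0.152633
P(M+8) = 0.39892^4 = 0.025325
The M+2 peak is largest (0.346531); scaling to 100 gives 37.67 : 100.00 : 99.55 : 44.05 : 7.31.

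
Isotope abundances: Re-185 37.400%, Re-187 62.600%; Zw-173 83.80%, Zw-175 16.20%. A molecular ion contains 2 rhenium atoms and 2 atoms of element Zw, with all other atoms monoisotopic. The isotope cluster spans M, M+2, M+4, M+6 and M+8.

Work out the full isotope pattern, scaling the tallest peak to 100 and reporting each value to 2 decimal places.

Rhenium pattern (n=2): 0.139876 : 0.468248 : 0.391876
Element Zw pattern (n=2): 0.702244 : 0.271512 : 0.026244
Convolve the two distributions (both contribute in 2-u steps):
  M: 0.139876×0.702244 = 0.098227
  M+2: 0.139876×0.271512 + 0.468248×0.702244 = 0.366802
  M+4: 0.139876×0.026244 + 0.468248×0.271512 + 0.391876×0.702244 = 0.405998
  M+6: 0.468248×0.026244 + 0.391876×0.271512 = 0.118688
  M+8: 0.391876×0.026244 = 0.010284
Scale to base peak (0.405998) = 100: 24.19 : 90.35 : 100.00 : 29.23 : 2.53

24.19 : 90.35 : 100.00 : 29.23 : 2.53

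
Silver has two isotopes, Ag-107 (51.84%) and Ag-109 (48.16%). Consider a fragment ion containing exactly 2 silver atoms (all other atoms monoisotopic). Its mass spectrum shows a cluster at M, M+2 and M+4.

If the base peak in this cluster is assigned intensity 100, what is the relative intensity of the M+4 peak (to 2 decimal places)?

46.45

Binomial terms of (0.5184 + 0.4816)^2: M 0.2687, M+2 0.4993, M+4 0.2319 → M+2 is the base peak.
P(M+2) = C(2,1) × 0.5184^1 × 0.4816^1 = 2 × 0.5184 × 0.4816 = 0.499323 (base)
P(M+4) = C(2,2) × 0.5184^0 × 0.4816^2 = 1 × 1.0000 × 0.23193856 = 0.231939
Relative intensity = 0.231939 / 0.499323 × 100 = 46.45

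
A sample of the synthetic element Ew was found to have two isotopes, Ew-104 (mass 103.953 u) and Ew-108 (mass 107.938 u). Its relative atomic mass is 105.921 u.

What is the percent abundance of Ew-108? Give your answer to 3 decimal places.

Let x be the fractional abundance of Ew-104; then Ew-108 has abundance 1 − x.
103.953·x + 107.938·(1 − x) = 105.921
(103.953 − 107.938)·x = 105.921 − 107.938
x = -2.017 / -3.985 = 0.50615 → 50.615% Ew-104, 49.385% Ew-108.

49.385%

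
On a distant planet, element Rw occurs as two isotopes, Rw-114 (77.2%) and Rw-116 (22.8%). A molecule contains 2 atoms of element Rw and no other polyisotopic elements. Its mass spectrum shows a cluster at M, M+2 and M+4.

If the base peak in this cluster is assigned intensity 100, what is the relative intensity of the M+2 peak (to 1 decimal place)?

(0.772 + 0.228)^2 gives M 0.5960, M+2 0.3520, M+4 0.0520; the largest is M.
P(M) = C(2,0) × 0.772^2 × 0.228^0 = 1 × 0.595984 × 1.0000 = 0.595984 (base)
P(M+2) = C(2,1) × 0.772^1 × 0.228^1 = 2 × 0.7720 × 0.2280 = 0.352032
Relative intensity = 0.352032 / 0.595984 × 100 = 59.1

59.1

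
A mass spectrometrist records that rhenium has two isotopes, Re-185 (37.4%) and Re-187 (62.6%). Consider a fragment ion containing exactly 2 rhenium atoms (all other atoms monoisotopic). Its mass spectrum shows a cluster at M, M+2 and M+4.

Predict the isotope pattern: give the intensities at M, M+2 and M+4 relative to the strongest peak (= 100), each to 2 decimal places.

29.87 : 100.00 : 83.69

The 2 Re atoms are independent, so intensities follow the terms of (0.374 + 0.626)^2.
P(M) = 0.374^2 = 0.139876
P(M+2) = 2 × 0.374^1 × 0.626^1 = 0.468248
P(M+4) = 0.626^2 = 0.391876
The M+2 peak is largest (0.468248); scaling to 100 gives 29.87 : 100.00 : 83.69.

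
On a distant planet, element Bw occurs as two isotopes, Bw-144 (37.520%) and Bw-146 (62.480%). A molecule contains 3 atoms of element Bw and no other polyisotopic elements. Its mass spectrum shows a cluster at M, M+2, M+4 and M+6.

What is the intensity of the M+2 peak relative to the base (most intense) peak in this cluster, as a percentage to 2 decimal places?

Binomial terms of (0.37520 + 0.62480)^3: M 0.0528, M+2 0.2639, M+4 0.4394, M+6 0.2439 → M+4 is the base peak.
P(M+4) = C(3,2) × 0.37520^1 × 0.62480^2 = 3 × 0.3752 × 0.39037504 = 0.439406 (base)
P(M+2) = C(3,1) × 0.37520^2 × 0.62480^1 = 3 × 0.14077504 × 0.6248 = 0.263869
Relative intensity = 0.263869 / 0.439406 × 100 = 60.05

60.05%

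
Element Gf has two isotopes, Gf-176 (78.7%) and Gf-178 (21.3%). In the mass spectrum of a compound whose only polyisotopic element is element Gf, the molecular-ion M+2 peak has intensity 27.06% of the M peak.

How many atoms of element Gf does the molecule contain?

1

For n independent Gf atoms, I(M+2)/I(M) = n · (abundance Gf-178) / (abundance Gf-176) = n · 0.213/0.787.
n = 0.2706 × 0.787/0.213 = 1.00 ≈ 1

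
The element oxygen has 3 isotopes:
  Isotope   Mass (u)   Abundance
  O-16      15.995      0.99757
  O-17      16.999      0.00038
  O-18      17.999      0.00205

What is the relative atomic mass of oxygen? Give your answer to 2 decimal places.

16.00 u

Weight each isotope mass by its fractional abundance: 0.99757 × 15.995 + 0.00038 × 16.999 + 0.00205 × 17.999
= 15.9561 + 0.0065 + 0.0369 = 15.9995 u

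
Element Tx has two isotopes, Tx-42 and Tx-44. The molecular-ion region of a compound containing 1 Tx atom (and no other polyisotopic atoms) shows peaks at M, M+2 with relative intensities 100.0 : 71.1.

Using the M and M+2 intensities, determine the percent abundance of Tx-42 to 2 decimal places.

If p is the fraction of Tx that is Tx-42, then I(M+2)/I(M) = [C(1,1)·p^0·(1−p)] / p^1 = 1·(1−p)/p = 71.1/100.0 = 0.7110
(1−p)/p = 0.7110/1 = 0.7110  ⇒  p = 1/(1 + 0.7110) = 0.5845
Tx-42: 58.45%, Tx-44: 41.55%.

58.45%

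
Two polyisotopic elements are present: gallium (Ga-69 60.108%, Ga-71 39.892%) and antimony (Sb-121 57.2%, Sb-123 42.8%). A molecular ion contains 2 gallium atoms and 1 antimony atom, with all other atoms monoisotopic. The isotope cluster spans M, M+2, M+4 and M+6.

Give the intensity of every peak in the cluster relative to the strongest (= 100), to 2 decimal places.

48.18 : 100.00 : 69.07 : 15.88

Gallium pattern (n=2): 0.36129717 : 0.47956567 : 0.15913717
Antimony pattern (n=1): 0.5720 : 0.4280
Convolve the two distributions (both contribute in 2-u steps):
  M: 0.36129717×0.5720 = 0.206662
  M+2: 0.36129717×0.4280 + 0.47956567×0.5720 = 0.428947
  M+4: 0.47956567×0.4280 + 0.15913717×0.5720 = 0.296281
  M+6: 0.15913717×0.4280 = 0.068111
Scale to base peak (0.428947) = 100: 48.18 : 100.00 : 69.07 : 15.88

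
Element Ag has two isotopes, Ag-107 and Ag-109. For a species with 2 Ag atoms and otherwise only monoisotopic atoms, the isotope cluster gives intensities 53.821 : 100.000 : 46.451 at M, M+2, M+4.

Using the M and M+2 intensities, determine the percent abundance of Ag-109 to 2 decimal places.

If p is the fraction of Ag that is Ag-107, then I(M+2)/I(M) = [C(2,1)·p^1·(1−p)] / p^2 = 2·(1−p)/p = 100.000/53.821 = 1.8580
(1−p)/p = 1.8580/2 = 0.9290  ⇒  p = 1/(1 + 0.9290) = 0.5184
Ag-107: 51.84%, Ag-109: 48.16%.

48.16%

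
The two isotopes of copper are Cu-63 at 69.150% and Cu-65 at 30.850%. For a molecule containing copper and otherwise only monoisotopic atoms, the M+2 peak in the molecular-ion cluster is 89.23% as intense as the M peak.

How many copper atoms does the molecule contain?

For n independent Cu atoms, I(M+2)/I(M) = n · (abundance Cu-65) / (abundance Cu-63) = n · 0.30850/0.69150.
n = 0.8923 × 0.69150/0.30850 = 2.00 ≈ 2

2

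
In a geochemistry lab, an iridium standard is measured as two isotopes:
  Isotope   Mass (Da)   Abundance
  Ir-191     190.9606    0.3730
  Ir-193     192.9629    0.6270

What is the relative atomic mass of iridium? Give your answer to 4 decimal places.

192.2160 Da

Weight each isotope mass by its fractional abundance: 0.3730 × 190.9606 + 0.6270 × 192.9629
= 71.22830 + 120.98774 = 192.21604 Da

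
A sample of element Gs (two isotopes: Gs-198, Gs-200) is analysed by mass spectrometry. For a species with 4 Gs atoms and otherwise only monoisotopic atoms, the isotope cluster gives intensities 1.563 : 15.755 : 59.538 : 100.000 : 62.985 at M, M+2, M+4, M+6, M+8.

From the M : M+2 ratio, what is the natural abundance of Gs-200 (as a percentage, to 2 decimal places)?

Write p for the Gs-198 fraction. I(M+2)/I(M) = [C(4,1)·p^3·(1−p)] / p^4 = 4·(1−p)/p = 15.755/1.563 = 10.0800
(1−p)/p = 10.0800/4 = 2.5200  ⇒  p = 1/(1 + 2.5200) = 0.2841
Gs-198: 28.41%, Gs-200: 71.59%.

71.59%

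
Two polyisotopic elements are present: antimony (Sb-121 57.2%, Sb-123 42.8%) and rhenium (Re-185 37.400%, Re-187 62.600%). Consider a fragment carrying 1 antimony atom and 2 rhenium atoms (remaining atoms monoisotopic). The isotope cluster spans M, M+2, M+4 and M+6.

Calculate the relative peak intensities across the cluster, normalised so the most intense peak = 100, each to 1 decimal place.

Antimony pattern (n=1): 0.5720 : 0.4280
Rhenium pattern (n=2): 0.139876 : 0.468248 : 0.391876
Convolve the two distributions (both contribute in 2-u steps):
  M: 0.5720×0.139876 = 0.080009
  M+2: 0.5720×0.468248 + 0.4280×0.139876 = 0.327705
  M+4: 0.5720×0.391876 + 0.4280×0.468248 = 0.424563
  M+6: 0.4280×0.391876 = 0.167723
Scale to base peak (0.424563) = 100: 18.8 : 77.2 : 100.0 : 39.5

18.8 : 77.2 : 100.0 : 39.5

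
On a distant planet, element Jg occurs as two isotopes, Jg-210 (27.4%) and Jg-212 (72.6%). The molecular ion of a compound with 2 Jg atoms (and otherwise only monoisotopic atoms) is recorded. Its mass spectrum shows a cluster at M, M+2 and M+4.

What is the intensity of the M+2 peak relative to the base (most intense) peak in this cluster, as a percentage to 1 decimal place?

Term probabilities: M 0.0751, M+2 0.3978, M+4 0.5271. Base peak = M+4.
P(M+4) = C(2,2) × 0.274^0 × 0.726^2 = 1 × 1.0000 × 0.527076 = 0.527076 (base)
P(M+2) = C(2,1) × 0.274^1 × 0.726^1 = 2 × 0.2740 × 0.7260 = 0.397848
Relative intensity = 0.397848 / 0.527076 × 100 = 75.5

75.5%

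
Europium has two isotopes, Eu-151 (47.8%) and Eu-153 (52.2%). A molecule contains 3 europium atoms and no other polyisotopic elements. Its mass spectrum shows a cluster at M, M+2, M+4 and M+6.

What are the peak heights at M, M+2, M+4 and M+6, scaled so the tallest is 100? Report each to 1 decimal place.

Expanding (0.478 + 0.522)^3:
P(M) = 0.478^3 = 0.109215
P(M+2) = 3 × 0.478^2 × 0.522^1 = 0.357806
P(M+4) = 3 × 0.478^1 × 0.522^2 = 0.390742
P(M+6) = 0.522^3 = 0.142237
The M+4 peak is largest (0.390742); scaling to 100 gives 28.0 : 91.6 : 100.0 : 36.4.

28.0 : 91.6 : 100.0 : 36.4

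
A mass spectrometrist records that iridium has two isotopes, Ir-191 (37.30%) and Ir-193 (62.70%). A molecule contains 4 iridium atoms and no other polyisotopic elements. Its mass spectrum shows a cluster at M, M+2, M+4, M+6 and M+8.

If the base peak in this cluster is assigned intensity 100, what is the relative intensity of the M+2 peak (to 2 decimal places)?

35.39

Binomial terms of (0.3730 + 0.6270)^4: M 0.0194, M+2 0.1302, M+4 0.3282, M+6 0.3678, M+8 0.1546 → M+6 is the base peak.
P(M+6) = C(4,3) × 0.3730^1 × 0.6270^3 = 4 × 0.3730 × 0.24649188 = 0.367766 (base)
P(M+2) = C(4,1) × 0.3730^3 × 0.6270^1 = 4 × 0.05189512 × 0.6270 = 0.130153
Relative intensity = 0.130153 / 0.367766 × 100 = 35.39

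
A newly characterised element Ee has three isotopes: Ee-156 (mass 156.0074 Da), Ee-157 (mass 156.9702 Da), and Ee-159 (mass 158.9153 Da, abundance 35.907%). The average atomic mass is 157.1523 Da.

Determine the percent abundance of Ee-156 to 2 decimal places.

The remaining 64.093% is split between Ee-156 (fraction x) and Ee-157 (fraction 0.64093 − x).
Substituting: 156.0074x + 156.9702(0.64093 − x) = 100.090583229
(156.0074 − 156.9702)x = -0.516327057  ⇒  x = 0.53628, y = 0.10465
Ee-156: 53.63%, Ee-157: 10.47%.

53.63%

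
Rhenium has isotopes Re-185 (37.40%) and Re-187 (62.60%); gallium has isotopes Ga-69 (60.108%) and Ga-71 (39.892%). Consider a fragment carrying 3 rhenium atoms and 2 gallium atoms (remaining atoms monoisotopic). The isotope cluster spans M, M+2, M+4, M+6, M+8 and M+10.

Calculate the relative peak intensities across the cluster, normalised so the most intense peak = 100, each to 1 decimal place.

Rhenium pattern (n=3): 0.05231362 : 0.26268713 : 0.43968487 : 0.24531438
Gallium pattern (n=2): 0.36129717 : 0.47956567 : 0.15913717
Convolve the two distributions (both contribute in 2-u steps):
  M: 0.05231362×0.36129717 = 0.018901
  M+2: 0.05231362×0.47956567 + 0.26268713×0.36129717 = 0.119996
  M+4: 0.05231362×0.15913717 + 0.26268713×0.47956567 + 0.43968487×0.36129717 = 0.293158
  M+6: 0.26268713×0.15913717 + 0.43968487×0.47956567 + 0.24531438×0.36129717 = 0.341292
  M+8: 0.43968487×0.15913717 + 0.24531438×0.47956567 = 0.187615
  M+10: 0.24531438×0.15913717 = 0.039039
Scale to base peak (0.341292) = 100: 5.5 : 35.2 : 85.9 : 100.0 : 55.0 : 11.4

5.5 : 35.2 : 85.9 : 100.0 : 55.0 : 11.4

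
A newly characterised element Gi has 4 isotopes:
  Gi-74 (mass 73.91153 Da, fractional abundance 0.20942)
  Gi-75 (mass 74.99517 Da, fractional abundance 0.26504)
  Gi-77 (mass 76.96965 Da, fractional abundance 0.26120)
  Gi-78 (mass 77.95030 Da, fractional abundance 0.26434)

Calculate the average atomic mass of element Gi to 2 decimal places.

76.07 Da

Weight each isotope mass by its fractional abundance: 0.20942 × 73.91153 + 0.26504 × 74.99517 + 0.26120 × 76.96965 + 0.26434 × 77.95030
= 15.478553 + 19.876720 + 20.104473 + 20.605382 = 76.065128 Da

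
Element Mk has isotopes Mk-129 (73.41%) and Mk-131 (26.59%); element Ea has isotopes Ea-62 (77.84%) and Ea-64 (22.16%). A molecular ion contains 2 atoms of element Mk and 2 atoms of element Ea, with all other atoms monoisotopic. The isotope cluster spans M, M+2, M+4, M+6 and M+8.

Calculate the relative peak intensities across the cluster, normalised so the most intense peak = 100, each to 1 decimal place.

Element Mk pattern (n=2): 0.53890281 : 0.39039438 : 0.07070281
Element Ea pattern (n=2): 0.60590656 : 0.34498688 : 0.04910656
Convolve the two distributions (both contribute in 2-u steps):
  M: 0.53890281×0.60590656 = 0.326525
  M+2: 0.53890281×0.34498688 + 0.39039438×0.60590656 = 0.422457
  M+4: 0.53890281×0.04910656 + 0.39039438×0.34498688 + 0.07070281×0.60590656 = 0.203984
  M+6: 0.39039438×0.04910656 + 0.07070281×0.34498688 = 0.043562
  M+8: 0.07070281×0.04910656 = 0.003472
Scale to base peak (0.422457) = 100: 77.3 : 100.0 : 48.3 : 10.3 : 0.8

77.3 : 100.0 : 48.3 : 10.3 : 0.8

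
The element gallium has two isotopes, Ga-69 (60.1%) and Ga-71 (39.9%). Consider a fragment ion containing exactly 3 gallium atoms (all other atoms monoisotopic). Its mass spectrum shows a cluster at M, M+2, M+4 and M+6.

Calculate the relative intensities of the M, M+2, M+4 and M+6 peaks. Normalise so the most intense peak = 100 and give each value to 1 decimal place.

50.2 : 100.0 : 66.4 : 14.7

Expanding (0.601 + 0.399)^3:
P(M) = 0.601^3 = 0.217082
P(M+2) = 3 × 0.601^2 × 0.399^1 = 0.432358
P(M+4) = 3 × 0.601^1 × 0.399^2 = 0.287039
P(M+6) = 0.399^3 = 0.063521
The M+2 peak is largest (0.432358); scaling to 100 gives 50.2 : 100.0 : 66.4 : 14.7.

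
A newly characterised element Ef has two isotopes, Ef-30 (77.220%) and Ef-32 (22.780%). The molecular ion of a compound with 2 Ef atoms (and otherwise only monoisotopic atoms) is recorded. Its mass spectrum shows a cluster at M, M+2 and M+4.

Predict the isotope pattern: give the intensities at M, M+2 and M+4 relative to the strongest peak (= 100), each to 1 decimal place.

100.0 : 59.0 : 8.7

Expanding (0.77220 + 0.22780)^2:
P(M) = 0.77220^2 = 0.596293
P(M+2) = 2 × 0.77220^1 × 0.22780^1 = 0.351814
P(M+4) = 0.22780^2 = 0.051893
The M peak is largest (0.596293); scaling to 100 gives 100.0 : 59.0 : 8.7.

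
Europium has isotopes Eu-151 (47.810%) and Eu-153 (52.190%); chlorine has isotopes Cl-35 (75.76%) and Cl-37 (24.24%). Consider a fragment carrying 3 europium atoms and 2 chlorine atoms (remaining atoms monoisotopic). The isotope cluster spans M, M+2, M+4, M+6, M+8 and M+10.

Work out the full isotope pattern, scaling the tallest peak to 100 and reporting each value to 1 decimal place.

Europium pattern (n=3): 0.10928391 : 0.3578871 : 0.39067407 : 0.14215492
Chlorine pattern (n=2): 0.57395776 : 0.36728448 : 0.05875776
Convolve the two distributions (both contribute in 2-u steps):
  M: 0.10928391×0.57395776 = 0.062724
  M+2: 0.10928391×0.36728448 + 0.3578871×0.57395776 = 0.245550
  M+4: 0.10928391×0.05875776 + 0.3578871×0.36728448 + 0.39067407×0.57395776 = 0.362098
  M+6: 0.3578871×0.05875776 + 0.39067407×0.36728448 + 0.14215492×0.57395776 = 0.246108
  M+8: 0.39067407×0.05875776 + 0.14215492×0.36728448 = 0.075166
  M+10: 0.14215492×0.05875776 = 0.008353
Scale to base peak (0.362098) = 100: 17.3 : 67.8 : 100.0 : 68.0 : 20.8 : 2.3

17.3 : 67.8 : 100.0 : 68.0 : 20.8 : 2.3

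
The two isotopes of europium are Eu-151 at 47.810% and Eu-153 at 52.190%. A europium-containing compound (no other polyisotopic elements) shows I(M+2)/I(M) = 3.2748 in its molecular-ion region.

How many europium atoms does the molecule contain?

With n Eu atoms, P(M+2)/P(M) = C(n,1)·p^(n−1)q / p^n = n·q/p = n · 0.52190/0.47810.
n = 3.2748 × 0.47810/0.52190 = 3.00 ≈ 3

3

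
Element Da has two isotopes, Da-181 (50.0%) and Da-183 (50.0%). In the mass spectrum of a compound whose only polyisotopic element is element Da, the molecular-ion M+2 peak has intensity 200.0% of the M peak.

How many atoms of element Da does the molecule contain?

2

For n independent Da atoms, I(M+2)/I(M) = n · (abundance Da-183) / (abundance Da-181) = n · 0.500/0.500.
n = 2.000 × 0.500/0.500 = 2.00 ≈ 2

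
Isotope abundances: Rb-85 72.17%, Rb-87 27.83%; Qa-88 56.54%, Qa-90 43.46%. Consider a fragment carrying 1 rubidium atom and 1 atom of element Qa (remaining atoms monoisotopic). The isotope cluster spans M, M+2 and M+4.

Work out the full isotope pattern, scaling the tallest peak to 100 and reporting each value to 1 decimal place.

Rubidium pattern (n=1): 0.7217 : 0.2783
Element Qa pattern (n=1): 0.5654 : 0.4346
Convolve the two distributions (both contribute in 2-u steps):
  M: 0.7217×0.5654 = 0.408049
  M+2: 0.7217×0.4346 + 0.2783×0.5654 = 0.471002
  M+4: 0.2783×0.4346 = 0.120949
Scale to base peak (0.471002) = 100: 86.6 : 100.0 : 25.7

86.6 : 100.0 : 25.7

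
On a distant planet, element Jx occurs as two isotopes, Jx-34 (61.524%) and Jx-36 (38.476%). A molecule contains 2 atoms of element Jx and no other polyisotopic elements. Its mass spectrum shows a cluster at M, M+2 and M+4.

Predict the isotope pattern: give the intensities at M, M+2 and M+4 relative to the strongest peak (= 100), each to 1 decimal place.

80.0 : 100.0 : 31.3

Expanding (0.61524 + 0.38476)^2:
P(M) = 0.61524^2 = 0.378520
P(M+2) = 2 × 0.61524^1 × 0.38476^1 = 0.473439
P(M+4) = 0.38476^2 = 0.148040
The M+2 peak is largest (0.473439); scaling to 100 gives 80.0 : 100.0 : 31.3.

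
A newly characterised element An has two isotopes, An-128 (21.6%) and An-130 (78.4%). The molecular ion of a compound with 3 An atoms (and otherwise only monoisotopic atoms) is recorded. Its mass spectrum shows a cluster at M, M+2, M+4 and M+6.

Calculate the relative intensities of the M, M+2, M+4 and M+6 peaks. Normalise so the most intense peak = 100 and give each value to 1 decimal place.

2.1 : 22.8 : 82.7 : 100.0

The 3 An atoms are independent, so intensities follow the terms of (0.216 + 0.784)^3.
P(M) = 0.216^3 = 0.010078
P(M+2) = 3 × 0.216^2 × 0.784^1 = 0.109735
P(M+4) = 3 × 0.216^1 × 0.784^2 = 0.398297
P(M+6) = 0.784^3 = 0.481890
The M+6 peak is largest (0.481890); scaling to 100 gives 2.1 : 22.8 : 82.7 : 100.0.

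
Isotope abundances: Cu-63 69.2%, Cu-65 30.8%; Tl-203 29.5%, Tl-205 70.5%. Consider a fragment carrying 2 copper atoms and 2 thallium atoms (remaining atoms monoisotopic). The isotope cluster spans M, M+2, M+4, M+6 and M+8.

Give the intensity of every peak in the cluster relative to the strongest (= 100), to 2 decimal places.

Copper pattern (n=2): 0.478864 : 0.426272 : 0.094864
Thallium pattern (n=2): 0.087025 : 0.41595 : 0.497025
Convolve the two distributions (both contribute in 2-u steps):
  M: 0.478864×0.087025 = 0.041673
  M+2: 0.478864×0.41595 + 0.426272×0.087025 = 0.236280
  M+4: 0.478864×0.497025 + 0.426272×0.41595 + 0.094864×0.087025 = 0.423571
  M+6: 0.426272×0.497025 + 0.094864×0.41595 = 0.251327
  M+8: 0.094864×0.497025 = 0.047150
Scale to base peak (0.423571) = 100: 9.84 : 55.78 : 100.00 : 59.34 : 11.13

9.84 : 55.78 : 100.00 : 59.34 : 11.13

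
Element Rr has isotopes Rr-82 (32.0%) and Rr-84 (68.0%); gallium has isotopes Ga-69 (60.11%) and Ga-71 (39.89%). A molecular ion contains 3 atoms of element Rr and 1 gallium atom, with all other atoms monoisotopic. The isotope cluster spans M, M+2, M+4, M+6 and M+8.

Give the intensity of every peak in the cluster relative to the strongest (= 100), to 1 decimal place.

5.4 : 37.9 : 95.7 : 100.0 : 34.3

Element Rr pattern (n=3): 0.032768 : 0.208896 : 0.443904 : 0.314432
Gallium pattern (n=1): 0.6011 : 0.3989
Convolve the two distributions (both contribute in 2-u steps):
  M: 0.032768×0.6011 = 0.019697
  M+2: 0.032768×0.3989 + 0.208896×0.6011 = 0.138639
  M+4: 0.208896×0.3989 + 0.443904×0.6011 = 0.350159
  M+6: 0.443904×0.3989 + 0.314432×0.6011 = 0.366078
  M+8: 0.314432×0.3989 = 0.125427
Scale to base peak (0.366078) = 100: 5.4 : 37.9 : 95.7 : 100.0 : 34.3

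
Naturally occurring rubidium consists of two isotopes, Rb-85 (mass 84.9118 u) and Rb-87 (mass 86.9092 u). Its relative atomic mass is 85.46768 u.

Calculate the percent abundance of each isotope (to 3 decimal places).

With x = fraction of Rb-85 (so Rb-87 is 1 − x):
84.9118·x + 86.9092·(1 − x) = 85.46768
(84.9118 − 86.9092)·x = 85.46768 − 86.9092
x = -1.44152 / -1.9974 = 0.72170 → 72.170% Rb-85, 27.830% Rb-87.

Rb-85: 72.170%, Rb-87: 27.830%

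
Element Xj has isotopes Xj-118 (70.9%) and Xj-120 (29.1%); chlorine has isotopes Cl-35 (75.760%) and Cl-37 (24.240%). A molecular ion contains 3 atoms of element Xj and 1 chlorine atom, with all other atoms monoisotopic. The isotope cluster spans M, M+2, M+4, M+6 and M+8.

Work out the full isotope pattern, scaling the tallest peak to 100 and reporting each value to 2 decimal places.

64.46 : 100.00 : 57.97 : 14.88 : 1.43

Element Xj pattern (n=3): 0.35640083 : 0.43884051 : 0.18011649 : 0.02464217
Chlorine pattern (n=1): 0.7576 : 0.2424
Convolve the two distributions (both contribute in 2-u steps):
  M: 0.35640083×0.7576 = 0.270009
  M+2: 0.35640083×0.2424 + 0.43884051×0.7576 = 0.418857
  M+4: 0.43884051×0.2424 + 0.18011649×0.7576 = 0.242831
  M+6: 0.18011649×0.2424 + 0.02464217×0.7576 = 0.062329
  M+8: 0.02464217×0.2424 = 0.005973
Scale to base peak (0.418857) = 100: 64.46 : 100.00 : 57.97 : 14.88 : 1.43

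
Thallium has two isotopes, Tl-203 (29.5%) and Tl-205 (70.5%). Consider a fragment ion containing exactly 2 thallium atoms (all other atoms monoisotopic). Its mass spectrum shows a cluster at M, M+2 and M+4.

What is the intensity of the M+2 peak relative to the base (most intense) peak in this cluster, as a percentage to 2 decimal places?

83.69%

Term probabilities: M 0.0870, M+2 0.4160, M+4 0.4970. Base peak = M+4.
P(M+4) = C(2,2) × 0.295^0 × 0.705^2 = 1 × 1.0000 × 0.497025 = 0.497025 (base)
P(M+2) = C(2,1) × 0.295^1 × 0.705^1 = 2 × 0.2950 × 0.7050 = 0.415950
Relative intensity = 0.415950 / 0.497025 × 100 = 83.69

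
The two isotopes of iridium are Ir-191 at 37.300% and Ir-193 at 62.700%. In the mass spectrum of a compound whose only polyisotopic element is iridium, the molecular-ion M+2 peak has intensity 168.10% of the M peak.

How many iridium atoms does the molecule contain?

The M+2/M ratio from n Ir atoms is n · q/p = n · 0.62700/0.37300.
n = 1.6810 × 0.37300/0.62700 = 1.00 ≈ 1

1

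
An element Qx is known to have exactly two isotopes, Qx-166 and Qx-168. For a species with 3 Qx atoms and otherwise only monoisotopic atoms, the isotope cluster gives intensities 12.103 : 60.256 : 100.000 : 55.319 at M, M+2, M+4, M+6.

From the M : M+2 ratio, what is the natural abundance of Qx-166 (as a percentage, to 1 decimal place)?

Write p for the Qx-166 fraction. I(M+2)/I(M) = [C(3,1)·p^2·(1−p)] / p^3 = 3·(1−p)/p = 60.256/12.103 = 4.9786
(1−p)/p = 4.9786/3 = 1.6595  ⇒  p = 1/(1 + 1.6595) = 0.3760
Qx-166: 37.6%, Qx-168: 62.4%.

37.6%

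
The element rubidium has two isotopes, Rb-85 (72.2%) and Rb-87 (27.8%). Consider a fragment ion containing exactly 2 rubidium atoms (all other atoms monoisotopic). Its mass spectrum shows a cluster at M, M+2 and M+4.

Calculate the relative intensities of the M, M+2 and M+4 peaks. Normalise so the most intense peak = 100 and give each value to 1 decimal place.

100.0 : 77.0 : 14.8

Each Rb atom is independently Rb-85 (p = 0.722) or Rb-87 (q = 0.278); the cluster is the binomial expansion (p + q)^2.
P(M) = 0.722^2 = 0.521284
P(M+2) = 2 × 0.722^1 × 0.278^1 = 0.401432
P(M+4) = 0.278^2 = 0.077284
The M peak is largest (0.521284); scaling to 100 gives 100.0 : 77.0 : 14.8.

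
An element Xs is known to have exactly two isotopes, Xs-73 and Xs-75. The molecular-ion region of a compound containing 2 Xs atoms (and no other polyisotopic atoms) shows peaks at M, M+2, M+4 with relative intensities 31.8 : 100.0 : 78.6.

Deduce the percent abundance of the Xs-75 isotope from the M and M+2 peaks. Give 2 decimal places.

61.12%

If p is the fraction of Xs that is Xs-73, then I(M+2)/I(M) = [C(2,1)·p^1·(1−p)] / p^2 = 2·(1−p)/p = 100.0/31.8 = 3.1447
(1−p)/p = 3.1447/2 = 1.5723  ⇒  p = 1/(1 + 1.5723) = 0.3888
Xs-73: 38.88%, Xs-75: 61.12%.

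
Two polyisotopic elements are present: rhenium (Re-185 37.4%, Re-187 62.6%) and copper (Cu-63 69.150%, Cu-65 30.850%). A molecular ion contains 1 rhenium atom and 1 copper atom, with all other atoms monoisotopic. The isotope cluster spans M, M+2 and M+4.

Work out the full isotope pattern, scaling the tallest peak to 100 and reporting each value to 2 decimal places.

Rhenium pattern (n=1): 0.3740 : 0.6260
Copper pattern (n=1): 0.6915 : 0.3085
Convolve the two distributions (both contribute in 2-u steps):
  M: 0.3740×0.6915 = 0.258621
  M+2: 0.3740×0.3085 + 0.6260×0.6915 = 0.548258
  M+4: 0.6260×0.3085 = 0.193121
Scale to base peak (0.548258) = 100: 47.17 : 100.00 : 35.22

47.17 : 100.00 : 35.22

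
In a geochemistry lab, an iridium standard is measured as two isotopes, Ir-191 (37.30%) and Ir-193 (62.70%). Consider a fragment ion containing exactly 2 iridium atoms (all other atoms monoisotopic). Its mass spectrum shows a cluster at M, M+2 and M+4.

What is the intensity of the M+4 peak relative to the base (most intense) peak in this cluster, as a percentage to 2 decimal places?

84.05%

Term probabilities: M 0.1391, M+2 0.4677, M+4 0.3931. Base peak = M+2.
P(M+2) = C(2,1) × 0.3730^1 × 0.6270^1 = 2 × 0.3730 × 0.6270 = 0.467742 (base)
P(M+4) = C(2,2) × 0.3730^0 × 0.6270^2 = 1 × 1.0000 × 0.393129 = 0.393129
Relative intensity = 0.393129 / 0.467742 × 100 = 84.05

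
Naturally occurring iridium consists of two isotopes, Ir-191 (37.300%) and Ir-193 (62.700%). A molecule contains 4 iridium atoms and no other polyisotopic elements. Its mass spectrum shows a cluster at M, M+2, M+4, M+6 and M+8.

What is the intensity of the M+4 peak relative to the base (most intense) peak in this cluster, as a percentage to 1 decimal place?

(0.37300 + 0.62700)^4 gives M 0.0194, M+2 0.1302, M+4 0.3282, M+6 0.3678, M+8 0.1546; the largest is M+6.
P(M+6) = C(4,3) × 0.37300^1 × 0.62700^3 = 4 × 0.3730 × 0.24649188 = 0.367766 (base)
P(M+4) = C(4,2) × 0.37300^2 × 0.62700^2 = 6 × 0.139129 × 0.393129 = 0.328174
Relative intensity = 0.328174 / 0.367766 × 100 = 89.2

89.2%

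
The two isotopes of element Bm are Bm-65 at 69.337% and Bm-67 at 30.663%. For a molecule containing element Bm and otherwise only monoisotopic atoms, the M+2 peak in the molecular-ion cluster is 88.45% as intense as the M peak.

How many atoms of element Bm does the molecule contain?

For n independent Bm atoms, I(M+2)/I(M) = n · (abundance Bm-67) / (abundance Bm-65) = n · 0.30663/0.69337.
n = 0.8845 × 0.69337/0.30663 = 2.00 ≈ 2

2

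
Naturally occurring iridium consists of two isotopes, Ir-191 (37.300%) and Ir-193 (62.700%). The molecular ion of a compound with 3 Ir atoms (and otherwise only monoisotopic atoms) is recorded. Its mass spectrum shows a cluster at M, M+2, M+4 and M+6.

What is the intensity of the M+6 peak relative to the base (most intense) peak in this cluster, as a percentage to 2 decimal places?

56.03%

Binomial terms of (0.37300 + 0.62700)^3: M 0.0519, M+2 0.2617, M+4 0.4399, M+6 0.2465 → M+4 is the base peak.
P(M+4) = C(3,2) × 0.37300^1 × 0.62700^2 = 3 × 0.3730 × 0.393129 = 0.439911 (base)
P(M+6) = C(3,3) × 0.37300^0 × 0.62700^3 = 1 × 1.0000 × 0.24649188 = 0.246492
Relative intensity = 0.246492 / 0.439911 × 100 = 56.03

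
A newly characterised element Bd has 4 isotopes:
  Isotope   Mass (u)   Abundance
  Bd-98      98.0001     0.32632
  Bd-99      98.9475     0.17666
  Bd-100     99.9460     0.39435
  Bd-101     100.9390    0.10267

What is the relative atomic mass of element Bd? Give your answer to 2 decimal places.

Average mass = Σ (abundance × isotope mass) = 0.32632 × 98.0001 + 0.17666 × 98.9475 + 0.39435 × 99.9460 + 0.10267 × 100.9390
= 31.97939 + 17.48007 + 39.41371 + 10.36341 = 99.23658 u

99.24 u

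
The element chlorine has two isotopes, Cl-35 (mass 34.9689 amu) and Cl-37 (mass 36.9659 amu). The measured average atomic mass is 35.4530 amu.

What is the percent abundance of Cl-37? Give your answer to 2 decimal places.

With x = fraction of Cl-35 (so Cl-37 is 1 − x):
34.9689·x + 36.9659·(1 − x) = 35.4530
(34.9689 − 36.9659)·x = 35.4530 − 36.9659
x = -1.5129 / -1.9970 = 0.75759 → 75.76% Cl-35, 24.24% Cl-37.

24.24%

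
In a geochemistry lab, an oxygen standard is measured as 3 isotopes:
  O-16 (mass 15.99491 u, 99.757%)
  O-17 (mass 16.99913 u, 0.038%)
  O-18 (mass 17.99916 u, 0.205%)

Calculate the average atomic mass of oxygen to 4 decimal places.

The abundance-weighted mean is 0.99757 × 15.99491 + 0.00038 × 16.99913 + 0.00205 × 17.99916
= 15.956042 + 0.006460 + 0.036898 = 15.999400 u

15.9994 u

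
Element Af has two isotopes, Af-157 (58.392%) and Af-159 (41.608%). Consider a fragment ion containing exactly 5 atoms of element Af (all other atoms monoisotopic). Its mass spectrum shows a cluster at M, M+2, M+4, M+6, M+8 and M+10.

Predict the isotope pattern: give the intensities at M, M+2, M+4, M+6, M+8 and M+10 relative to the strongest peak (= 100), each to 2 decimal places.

19.69 : 70.17 : 100.00 : 71.26 : 25.39 : 3.62

Expanding (0.58392 + 0.41608)^5:
P(M) = 0.58392^5 = 0.067884
P(M+2) = 5 × 0.58392^4 × 0.41608^1 = 0.241858
P(M+4) = 10 × 0.58392^3 × 0.41608^2 = 0.344678
P(M+6) = 10 × 0.58392^2 × 0.41608^3 = 0.245605
P(M+8) = 5 × 0.58392^1 × 0.41608^4 = 0.087505
P(M+10) = 0.41608^5 = 0.012471
The M+4 peak is largest (0.344678); scaling to 100 gives 19.69 : 70.17 : 100.00 : 71.26 : 25.39 : 3.62.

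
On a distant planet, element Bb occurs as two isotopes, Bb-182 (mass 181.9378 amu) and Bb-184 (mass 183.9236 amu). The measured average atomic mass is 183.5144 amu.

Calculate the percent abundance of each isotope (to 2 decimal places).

Bb-182: 20.61%, Bb-184: 79.39%

Writing the weighted mean with unknown fraction x of Bb-182:
181.9378·x + 183.9236·(1 − x) = 183.5144
(181.9378 − 183.9236)·x = 183.5144 − 183.9236
x = -0.4092 / -1.9858 = 0.20606 → 20.61% Bb-182, 79.39% Bb-184.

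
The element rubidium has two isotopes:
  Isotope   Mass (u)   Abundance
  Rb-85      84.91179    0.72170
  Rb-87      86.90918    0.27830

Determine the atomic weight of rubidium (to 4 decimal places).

Average mass = Σ (abundance × isotope mass) = 0.72170 × 84.91179 + 0.27830 × 86.90918
= 61.280839 + 24.186825 = 85.467664 u

85.4677 u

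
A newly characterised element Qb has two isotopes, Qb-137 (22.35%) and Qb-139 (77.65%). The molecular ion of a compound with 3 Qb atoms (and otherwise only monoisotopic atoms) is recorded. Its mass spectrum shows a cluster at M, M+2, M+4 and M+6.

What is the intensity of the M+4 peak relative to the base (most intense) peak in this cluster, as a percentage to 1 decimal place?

Term probabilities: M 0.0112, M+2 0.1164, M+4 0.4043, M+6 0.4682. Base peak = M+6.
P(M+6) = C(3,3) × 0.2235^0 × 0.7765^3 = 1 × 1.0000 × 0.46819242 = 0.468192 (base)
P(M+4) = C(3,2) × 0.2235^1 × 0.7765^2 = 3 × 0.2235 × 0.60295225 = 0.404279
Relative intensity = 0.404279 / 0.468192 × 100 = 86.3

86.3%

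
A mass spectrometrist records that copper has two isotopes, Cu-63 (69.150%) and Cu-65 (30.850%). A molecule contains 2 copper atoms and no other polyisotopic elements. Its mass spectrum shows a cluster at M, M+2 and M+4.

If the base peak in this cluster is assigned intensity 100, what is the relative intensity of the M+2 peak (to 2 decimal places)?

89.23

Term probabilities: M 0.4782, M+2 0.4267, M+4 0.0952. Base peak = M.
P(M) = C(2,0) × 0.69150^2 × 0.30850^0 = 1 × 0.47817225 × 1.0000 = 0.478172 (base)
P(M+2) = C(2,1) × 0.69150^1 × 0.30850^1 = 2 × 0.6915 × 0.3085 = 0.426656
Relative intensity = 0.426656 / 0.478172 × 100 = 89.23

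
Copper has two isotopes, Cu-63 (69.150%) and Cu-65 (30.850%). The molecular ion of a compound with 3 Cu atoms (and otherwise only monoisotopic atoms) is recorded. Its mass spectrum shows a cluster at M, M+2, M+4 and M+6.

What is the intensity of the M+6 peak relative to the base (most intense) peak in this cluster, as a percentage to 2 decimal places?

6.63%

(0.69150 + 0.30850)^3 gives M 0.3307, M+2 0.4425, M+4 0.1974, M+6 0.0294; the largest is M+2.
P(M+2) = C(3,1) × 0.69150^2 × 0.30850^1 = 3 × 0.47817225 × 0.3085 = 0.442548 (base)
P(M+6) = C(3,3) × 0.69150^0 × 0.30850^3 = 1 × 1.0000 × 0.02936064 = 0.029361
Relative intensity = 0.029361 / 0.442548 × 100 = 6.63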